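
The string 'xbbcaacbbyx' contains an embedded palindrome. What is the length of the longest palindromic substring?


Scanning 'xbbcaacbbyx' for palindromic substrings.
Substring at positions 1-8: 'bbcaacbb'.
Check: reverse('bbcaacbb') = 'bbcaacbb' -> palindrome confirmed.
Neighbouring characters ('x' / 'y') break symmetry, so it cannot extend further.
No longer palindromic substring exists; longest length = 8

8


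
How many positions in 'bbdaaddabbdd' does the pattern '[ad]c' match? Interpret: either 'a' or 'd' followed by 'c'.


Pattern: [ad]c means either 'a' or 'd' followed by 'c'.
Scanning 'bbdaaddabbdd' position-by-position:
  Pos 0: window 'bb' -> no
  Pos 1: window 'bd' -> no
  Pos 2: window 'da' -> no
  Pos 3: window 'aa' -> no
  Pos 4: window 'ad' -> no
  Pos 5: window 'dd' -> no
  Pos 6: window 'da' -> no
  Pos 7: window 'ab' -> no
  Pos 8: window 'bb' -> no
  Pos 9: window 'bd' -> no
  Pos 10: window 'dd' -> no
  Pos 11: window 'd' -> no
Total matches: 0

0


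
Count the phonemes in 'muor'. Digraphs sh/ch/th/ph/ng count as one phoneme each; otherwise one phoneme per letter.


Parsing 'muor' greedily, digraphs first:
  'm' -> consonant phoneme (phonemes so far: 1)
  'u' -> vowel phoneme (phonemes so far: 2)
  'o' -> vowel phoneme (phonemes so far: 3)
  'r' -> consonant phoneme (phonemes so far: 4)
Total phonemes: 4

4


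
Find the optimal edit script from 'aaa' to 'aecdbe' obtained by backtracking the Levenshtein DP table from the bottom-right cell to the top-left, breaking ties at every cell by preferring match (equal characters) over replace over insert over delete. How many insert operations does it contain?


Edit distance = 5. Backtracking from cell (3, 6) with preference match > replace > insert > delete,
then listing the resulting alignment 'aaa' -> 'aecdbe' left to right:
  Step 1: keep 'a'
  Step 2: insert 'e' [insertion #1]
  Step 3: insert 'c' [insertion #2]
  Step 4: insert 'd' [insertion #3]
  Step 5: replace a->b
  Step 6: replace a->e
Total insertions: 3

3


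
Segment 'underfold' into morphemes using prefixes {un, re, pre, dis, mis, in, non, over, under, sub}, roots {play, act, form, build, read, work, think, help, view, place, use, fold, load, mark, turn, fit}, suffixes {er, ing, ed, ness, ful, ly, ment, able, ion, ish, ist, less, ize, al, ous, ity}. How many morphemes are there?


Segmenting 'underfold' against the inventory:
  'under' -> prefix (morpheme 1)
  'fold' -> root (morpheme 2)
Total morphemes: 2

2


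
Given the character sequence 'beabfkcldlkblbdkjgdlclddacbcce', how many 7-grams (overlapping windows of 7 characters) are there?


String 'beabfkcldlkblbdkjgdlclddacbcce' has length L = 30.
Number of overlapping n-grams = L - n + 1
Substituting: 30 - 7 + 1 = 24

24


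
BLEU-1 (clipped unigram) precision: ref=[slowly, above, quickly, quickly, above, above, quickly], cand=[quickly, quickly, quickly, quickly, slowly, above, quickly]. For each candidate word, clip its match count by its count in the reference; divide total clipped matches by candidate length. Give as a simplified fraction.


Reference word counts: {'above': 3, 'quickly': 3, 'slowly': 1}
Checking each candidate word (with clipping):
  'quickly' -> in reference (ref count 3, used 1/3) -> match (matches: 1)
  'quickly' -> in reference (ref count 3, used 2/3) -> match (matches: 2)
  'quickly' -> in reference (ref count 3, used 3/3) -> match (matches: 3)
  'quickly' -> ref count 3 already used up (3/3) -> clipped, no match (matches: 3)
  'slowly' -> in reference (ref count 1, used 1/1) -> match (matches: 4)
  'above' -> in reference (ref count 3, used 1/3) -> match (matches: 5)
  'quickly' -> ref count 3 already used up (3/3) -> clipped, no match (matches: 5)
Clipped matches: 5, Candidate length: 7
Precision = 5/7

5/7


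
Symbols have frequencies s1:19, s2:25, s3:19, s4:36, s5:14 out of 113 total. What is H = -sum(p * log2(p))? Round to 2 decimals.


Computing entropy H = -sum(p_i * log2(p_i)):
  s1: p = 19/113 = 0.1681, -p*log2(p) = 0.4325
  s2: p = 25/113 = 0.2212, -p*log2(p) = 0.4815
  s3: p = 19/113 = 0.1681, -p*log2(p) = 0.4325
  s4: p = 36/113 = 0.3186, -p*log2(p) = 0.5257
  s5: p = 14/113 = 0.1239, -p*log2(p) = 0.3733
H = sum of terms = 2.2455
Rounded to 2 decimals: 2.25

2.25


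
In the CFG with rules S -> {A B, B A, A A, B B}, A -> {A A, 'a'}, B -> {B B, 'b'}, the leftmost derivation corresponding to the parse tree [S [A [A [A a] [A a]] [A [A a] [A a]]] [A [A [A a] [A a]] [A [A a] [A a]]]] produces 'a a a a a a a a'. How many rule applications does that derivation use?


Every bracketed nonterminal node [X ...] in the tree is produced by exactly one rule application.
Reading the tree off as a leftmost derivation:
  Step 1: S  =>  A A   (applied S -> A A)
  Step 2: A A  =>  A A A   (applied A -> A A)
  Step 3: A A A  =>  A A A A   (applied A -> A A)
  Step 4: A A A A  =>  a A A A   (applied A -> a)
  Step 5: a A A A  =>  a a A A   (applied A -> a)
  Step 6: a a A A  =>  a a A A A   (applied A -> A A)
  Step 7: a a A A A  =>  a a a A A   (applied A -> a)
  Step 8: a a a A A  =>  a a a a A   (applied A -> a)
  Step 9: a a a a A  =>  a a a a A A   (applied A -> A A)
  Step 10: a a a a A A  =>  a a a a A A A   (applied A -> A A)
  Step 11: a a a a A A A  =>  a a a a a A A   (applied A -> a)
  Step 12: a a a a a A A  =>  a a a a a a A   (applied A -> a)
  Step 13: a a a a a a A  =>  a a a a a a A A   (applied A -> A A)
  Step 14: a a a a a a A A  =>  a a a a a a a A   (applied A -> a)
  Step 15: a a a a a a a A  =>  a a a a a a a a   (applied A -> a)
Final yield: a a a a a a a a
Total rewrite steps: 15

15


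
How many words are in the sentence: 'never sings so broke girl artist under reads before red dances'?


Counting words by splitting on spaces:
  Word 1: 'never'
  Word 2: 'sings'
  Word 3: 'so'
  Word 4: 'broke'
  Word 5: 'girl'
  Word 6: 'artist'
  Word 7: 'under'
  Word 8: 'reads'
  Word 9: 'before'
  Word 10: 'red'
  Word 11: 'dances'
Total words: 11

11


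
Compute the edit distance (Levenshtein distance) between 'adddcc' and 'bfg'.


Building DP table for s1='adddcc' (len 6) and s2='bfg' (len 3):
       b  f  g
    0  1  2  3
  a 1  1  2  3
  d 2  2  2  3
  d 3  3  3  3
  d 4  4  4  4
  c 5  5  5  5
  c 6  6  6  6
Edit distance = dp[6][3] = 6

6


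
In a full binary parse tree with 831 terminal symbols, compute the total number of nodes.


Leaf nodes (terminals): 831
Internal nodes = n - 1 = 831 - 1 = 830
Total = leaves + internal = 831 + 830 = 1661

1661


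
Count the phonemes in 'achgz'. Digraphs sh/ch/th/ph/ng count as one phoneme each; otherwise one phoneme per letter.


Parsing 'achgz' greedily, digraphs first:
  'a' -> vowel phoneme (phonemes so far: 1)
  'ch' -> digraph (1 consonant phoneme) (phonemes so far: 2)
  'g' -> consonant phoneme (phonemes so far: 3)
  'z' -> consonant phoneme (phonemes so far: 4)
Total phonemes: 4

4


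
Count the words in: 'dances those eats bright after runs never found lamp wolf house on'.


Counting words by splitting on spaces:
  Word 1: 'dances'
  Word 2: 'those'
  Word 3: 'eats'
  Word 4: 'bright'
  Word 5: 'after'
  Word 6: 'runs'
  Word 7: 'never'
  Word 8: 'found'
  Word 9: 'lamp'
  Word 10: 'wolf'
  Word 11: 'house'
  Word 12: 'on'
Total words: 12

12


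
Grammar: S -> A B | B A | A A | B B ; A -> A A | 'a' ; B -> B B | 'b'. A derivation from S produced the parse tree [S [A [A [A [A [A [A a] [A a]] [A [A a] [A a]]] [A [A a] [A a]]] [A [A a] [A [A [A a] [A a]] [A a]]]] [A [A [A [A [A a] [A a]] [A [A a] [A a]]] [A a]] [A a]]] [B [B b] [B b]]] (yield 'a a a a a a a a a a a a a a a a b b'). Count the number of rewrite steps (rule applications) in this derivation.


Every bracketed nonterminal node [X ...] in the tree is produced by exactly one rule application.
Reading the tree off as a leftmost derivation:
  Step 1: S  =>  A B   (applied S -> A B)
  Step 2: A B  =>  A A B   (applied A -> A A)
  Step 3: A A B  =>  A A A B   (applied A -> A A)
  Step 4: A A A B  =>  A A A A B   (applied A -> A A)
  Step 5: A A A A B  =>  A A A A A B   (applied A -> A A)
  Step 6: A A A A A B  =>  A A A A A A B   (applied A -> A A)
  Step 7: A A A A A A B  =>  a A A A A A B   (applied A -> a)
  Step 8: a A A A A A B  =>  a a A A A A B   (applied A -> a)
  Step 9: a a A A A A B  =>  a a A A A A A B   (applied A -> A A)
  Step 10: a a A A A A A B  =>  a a a A A A A B   (applied A -> a)
  Step 11: a a a A A A A B  =>  a a a a A A A B   (applied A -> a)
  Step 12: a a a a A A A B  =>  a a a a A A A A B   (applied A -> A A)
  Step 13: a a a a A A A A B  =>  a a a a a A A A B   (applied A -> a)
  Step 14: a a a a a A A A B  =>  a a a a a a A A B   (applied A -> a)
  Step 15: a a a a a a A A B  =>  a a a a a a A A A B   (applied A -> A A)
  Step 16: a a a a a a A A A B  =>  a a a a a a a A A B   (applied A -> a)
  Step 17: a a a a a a a A A B  =>  a a a a a a a A A A B   (applied A -> A A)
  Step 18: a a a a a a a A A A B  =>  a a a a a a a A A A A B   (applied A -> A A)
  Step 19: a a a a a a a A A A A B  =>  a a a a a a a a A A A B   (applied A -> a)
  Step 20: a a a a a a a a A A A B  =>  a a a a a a a a a A A B   (applied A -> a)
  Step 21: a a a a a a a a a A A B  =>  a a a a a a a a a a A B   (applied A -> a)
  Step 22: a a a a a a a a a a A B  =>  a a a a a a a a a a A A B   (applied A -> A A)
  Step 23: a a a a a a a a a a A A B  =>  a a a a a a a a a a A A A B   (applied A -> A A)
  Step 24: a a a a a a a a a a A A A B  =>  a a a a a a a a a a A A A A B   (applied A -> A A)
  Step 25: a a a a a a a a a a A A A A B  =>  a a a a a a a a a a A A A A A B   (applied A -> A A)
  Step 26: a a a a a a a a a a A A A A A B  =>  a a a a a a a a a a a A A A A B   (applied A -> a)
  Step 27: a a a a a a a a a a a A A A A B  =>  a a a a a a a a a a a a A A A B   (applied A -> a)
  Step 28: a a a a a a a a a a a a A A A B  =>  a a a a a a a a a a a a A A A A B   (applied A -> A A)
  Step 29: a a a a a a a a a a a a A A A A B  =>  a a a a a a a a a a a a a A A A B   (applied A -> a)
  Step 30: a a a a a a a a a a a a a A A A B  =>  a a a a a a a a a a a a a a A A B   (applied A -> a)
  Step 31: a a a a a a a a a a a a a a A A B  =>  a a a a a a a a a a a a a a a A B   (applied A -> a)
  Step 32: a a a a a a a a a a a a a a a A B  =>  a a a a a a a a a a a a a a a a B   (applied A -> a)
  Step 33: a a a a a a a a a a a a a a a a B  =>  a a a a a a a a a a a a a a a a B B   (applied B -> B B)
  Step 34: a a a a a a a a a a a a a a a a B B  =>  a a a a a a a a a a a a a a a a b B   (applied B -> b)
  Step 35: a a a a a a a a a a a a a a a a b B  =>  a a a a a a a a a a a a a a a a b b   (applied B -> b)
Final yield: a a a a a a a a a a a a a a a a b b
Total rewrite steps: 35

35


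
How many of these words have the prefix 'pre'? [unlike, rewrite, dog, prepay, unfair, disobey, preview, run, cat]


Checking each word for prefix 'pre':
  'unlike' -> no (count: 0)
  'rewrite' -> no (count: 0)
  'dog' -> no (count: 0)
  'prepay' -> YES, starts with 'pre' (count: 1)
  'unfair' -> no (count: 1)
  'disobey' -> no (count: 1)
  'preview' -> YES, starts with 'pre' (count: 2)
  'run' -> no (count: 2)
  'cat' -> no (count: 2)
Total with prefix 'pre': 2

2


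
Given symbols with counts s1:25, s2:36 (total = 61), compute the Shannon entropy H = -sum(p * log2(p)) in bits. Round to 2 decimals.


Computing entropy H = -sum(p_i * log2(p_i)):
  s1: p = 25/61 = 0.4098, -p*log2(p) = 0.5274
  s2: p = 36/61 = 0.5902, -p*log2(p) = 0.4490
H = sum of terms = 0.9764
Rounded to 2 decimals: 0.98

0.98


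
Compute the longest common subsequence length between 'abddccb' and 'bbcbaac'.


DP table for LCS of 'abddccb' and 'bbcbaac':
       b  b  c  b  a  a  c
    0  0  0  0  0  0  0  0
  a 0  0  0  0  0  1  1  1
  b 0  1  1  1  1  1  1  1
  d 0  1  1  1  1  1  1  1
  d 0  1  1  1  1  1  1  1
  c 0  1  1  2  2  2  2  2
  c 0  1  1  2  2  2  2  3
  b 0  1  2  2  3  3  3  3
LCS: 'bcc'
LCS length = 3

3


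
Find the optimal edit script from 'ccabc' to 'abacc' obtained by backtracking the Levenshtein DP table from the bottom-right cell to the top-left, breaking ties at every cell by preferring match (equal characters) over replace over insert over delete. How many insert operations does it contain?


Edit distance = 3. Backtracking from cell (5, 5) with preference match > replace > insert > delete,
then listing the resulting alignment 'ccabc' -> 'abacc' left to right:
  Step 1: replace c->a
  Step 2: replace c->b
  Step 3: keep 'a'
  Step 4: replace b->c
  Step 5: keep 'c'
Total insertions: 0

0


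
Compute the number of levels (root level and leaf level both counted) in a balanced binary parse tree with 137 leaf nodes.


In a balanced binary tree with n leaves the deepest leaf is ceil(log2(n)) edges below the root,
so counting node levels inclusive of root and leaves gives ceil(log2(n)) + 1 levels.
log2(137) = 7.0980
ceil(7.0980) = 8
levels = 8 + 1 = 9

9


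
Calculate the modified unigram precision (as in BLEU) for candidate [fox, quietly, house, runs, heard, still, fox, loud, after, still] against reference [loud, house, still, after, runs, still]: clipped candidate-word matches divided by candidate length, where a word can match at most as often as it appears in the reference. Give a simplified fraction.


Reference word counts: {'after': 1, 'house': 1, 'loud': 1, 'runs': 1, 'still': 2}
Checking each candidate word (with clipping):
  'fox' -> not in reference -> no match (matches: 0)
  'quietly' -> not in reference -> no match (matches: 0)
  'house' -> in reference (ref count 1, used 1/1) -> match (matches: 1)
  'runs' -> in reference (ref count 1, used 1/1) -> match (matches: 2)
  'heard' -> not in reference -> no match (matches: 2)
  'still' -> in reference (ref count 2, used 1/2) -> match (matches: 3)
  'fox' -> not in reference -> no match (matches: 3)
  'loud' -> in reference (ref count 1, used 1/1) -> match (matches: 4)
  'after' -> in reference (ref count 1, used 1/1) -> match (matches: 5)
  'still' -> in reference (ref count 2, used 2/2) -> match (matches: 6)
Clipped matches: 6, Candidate length: 10
Precision = 6/10 = 3/5

3/5


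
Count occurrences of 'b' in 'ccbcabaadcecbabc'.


Scanning 'ccbcabaadcecbabc' for 'b':
  Position 2: 'b' -> MATCH (count: 1)
  Position 5: 'b' -> MATCH (count: 2)
  Position 12: 'b' -> MATCH (count: 3)
  Position 14: 'b' -> MATCH (count: 4)
Total occurrences of 'b': 4

4


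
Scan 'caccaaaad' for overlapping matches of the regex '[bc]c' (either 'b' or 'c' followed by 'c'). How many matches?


Pattern: [bc]c means either 'b' or 'c' followed by 'c'.
Scanning 'caccaaaad' position-by-position:
  Pos 0: window 'ca' -> no
  Pos 1: window 'ac' -> no
  Pos 2: window 'cc' -> MATCH
  Pos 3: window 'ca' -> no
  Pos 4: window 'aa' -> no
  Pos 5: window 'aa' -> no
  Pos 6: window 'aa' -> no
  Pos 7: window 'ad' -> no
  Pos 8: window 'd' -> no
Total matches: 1

1


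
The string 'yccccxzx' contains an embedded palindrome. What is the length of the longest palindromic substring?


Scanning 'yccccxzx' for palindromic substrings.
Substring at positions 1-4: 'cccc'.
Check: reverse('cccc') = 'cccc' -> palindrome confirmed.
Neighbouring characters ('y' / 'x') break symmetry, so it cannot extend further.
No longer palindromic substring exists; longest length = 4

4


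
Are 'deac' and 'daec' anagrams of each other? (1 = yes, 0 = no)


Sort characters of 'deac': 'acde'
Sort characters of 'daec': 'acde'
Sorted forms match -> they ARE anagrams
Result: 1

1


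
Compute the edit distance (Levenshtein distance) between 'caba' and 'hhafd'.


Building DP table for s1='caba' (len 4) and s2='hhafd' (len 5):
       h  h  a  f  d
    0  1  2  3  4  5
  c 1  1  2  3  4  5
  a 2  2  2  2  3  4
  b 3  3  3  3  3  4
  a 4  4  4  3  4  4
Edit distance = dp[4][5] = 4

4


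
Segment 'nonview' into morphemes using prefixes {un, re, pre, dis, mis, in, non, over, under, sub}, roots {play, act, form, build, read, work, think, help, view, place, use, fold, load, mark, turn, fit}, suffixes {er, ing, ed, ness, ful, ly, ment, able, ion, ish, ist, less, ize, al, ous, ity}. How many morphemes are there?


Segmenting 'nonview' against the inventory:
  'non' -> prefix (morpheme 1)
  'view' -> root (morpheme 2)
Total morphemes: 2

2


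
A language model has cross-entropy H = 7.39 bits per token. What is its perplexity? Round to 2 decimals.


Perplexity formula: PP = 2^H
H = 7.39
PP = 2^7.39
Decompose: 2^7.39 = 2^7 * 2^0.39
2^7 = 128, 2^0.39 ~ 1.3103934
PP ~ 128 * 1.3103934 = 167.7303552
Rounded to 2 decimals: 167.73

167.73


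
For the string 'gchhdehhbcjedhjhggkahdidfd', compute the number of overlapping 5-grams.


String 'gchhdehhbcjedhjhggkahdidfd' has length L = 26.
Number of overlapping n-grams = L - n + 1
Substituting: 26 - 5 + 1 = 22

22


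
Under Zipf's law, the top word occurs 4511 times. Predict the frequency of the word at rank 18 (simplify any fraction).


Zipf's law: freq(rank) = f1 / rank
f1 = 4511, rank = 18
freq = 4511 / 18
GCD(4511, 18) = 1
Simplified: 4511/18

4511/18


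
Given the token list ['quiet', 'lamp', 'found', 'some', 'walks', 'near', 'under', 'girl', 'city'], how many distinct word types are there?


Listing all tokens and tracking unique types:
  Token 1: 'quiet' -> NEW (unique so far: 1)
  Token 2: 'lamp' -> NEW (unique so far: 2)
  Token 3: 'found' -> NEW (unique so far: 3)
  Token 4: 'some' -> NEW (unique so far: 4)
  Token 5: 'walks' -> NEW (unique so far: 5)
  Token 6: 'near' -> NEW (unique so far: 6)
  Token 7: 'under' -> NEW (unique so far: 7)
  Token 8: 'girl' -> NEW (unique so far: 8)
  Token 9: 'city' -> NEW (unique so far: 9)
Unique types: ('city', 'found', 'girl', 'lamp', 'near', 'quiet', 'some', 'under', 'walks')
Vocabulary size: 9

9


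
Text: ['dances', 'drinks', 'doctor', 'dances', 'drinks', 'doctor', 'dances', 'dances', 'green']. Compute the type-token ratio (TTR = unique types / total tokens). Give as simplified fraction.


Tokens: 9
Unique types: ('dances', 'doctor', 'drinks', 'green') = 4
TTR = 4/9
Already in lowest terms.

4/9


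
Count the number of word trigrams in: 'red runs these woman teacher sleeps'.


Word trigrams from [6] words:
  Trigram 1: (red runs these)
  Trigram 2: (runs these woman)
  Trigram 3: (these woman teacher)
  Trigram 4: (woman teacher sleeps)
Total word trigrams: 6 - 2 = 4

4


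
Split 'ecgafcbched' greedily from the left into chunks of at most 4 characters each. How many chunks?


'ecgafcbched' has 11 characters.
Chunking with max size 4:
  Chunk 1: 'ecga' (positions 0-3)
  Chunk 2: 'fcbc' (positions 4-7)
  Chunk 3: 'hed' (positions 8-10)
Total chunks: ceil(11 / 4) = 3

3


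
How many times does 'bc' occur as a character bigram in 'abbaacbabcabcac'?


Scanning 'abbaacbabcabcac' for bigram 'bc':
  Position 0: 'ab' -> no
  Position 1: 'bb' -> no
  Position 2: 'ba' -> no
  Position 3: 'aa' -> no
  Position 4: 'ac' -> no
  Position 5: 'cb' -> no
  Position 6: 'ba' -> no
  Position 7: 'ab' -> no
  Position 8: 'bc' -> MATCH
  Position 9: 'ca' -> no
  Position 10: 'ab' -> no
  Position 11: 'bc' -> MATCH
  Position 12: 'ca' -> no
  Position 13: 'ac' -> no
Total matches: 2

2


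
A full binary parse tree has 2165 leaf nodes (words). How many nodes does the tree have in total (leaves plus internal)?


Leaf nodes (terminals): 2165
Internal nodes = n - 1 = 2165 - 1 = 2164
Total = leaves + internal = 2165 + 2164 = 4329

4329


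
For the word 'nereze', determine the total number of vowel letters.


Scanning each character of 'nereze':
  Position 1: 'n' -> consonant (running count: 0)
  Position 2: 'e' -> vowel (running count: 1)
  Position 3: 'r' -> consonant (running count: 1)
  Position 4: 'e' -> vowel (running count: 2)
  Position 5: 'z' -> consonant (running count: 2)
  Position 6: 'e' -> vowel (running count: 3)
Total vowels: 3

3


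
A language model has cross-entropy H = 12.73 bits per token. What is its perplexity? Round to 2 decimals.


Perplexity formula: PP = 2^H
H = 12.73
PP = 2^12.73
Decompose: 2^12.73 = 2^12 * 2^0.73
2^12 = 4096, 2^0.73 ~ 1.6586391
PP ~ 4096 * 1.6586391 = 6793.7857536
Rounded to 2 decimals: 6793.79

6793.79


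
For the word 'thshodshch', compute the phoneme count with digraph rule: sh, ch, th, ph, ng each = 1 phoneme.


Parsing 'thshodshch' greedily, digraphs first:
  'th' -> digraph (1 consonant phoneme) (phonemes so far: 1)
  'sh' -> digraph (1 consonant phoneme) (phonemes so far: 2)
  'o' -> vowel phoneme (phonemes so far: 3)
  'd' -> consonant phoneme (phonemes so far: 4)
  'sh' -> digraph (1 consonant phoneme) (phonemes so far: 5)
  'ch' -> digraph (1 consonant phoneme) (phonemes so far: 6)
Total phonemes: 6

6


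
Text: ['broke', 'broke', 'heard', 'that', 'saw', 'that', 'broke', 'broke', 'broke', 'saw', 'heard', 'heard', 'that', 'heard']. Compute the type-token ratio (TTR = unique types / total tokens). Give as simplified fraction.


Tokens: 14
Unique types: ('broke', 'heard', 'saw', 'that') = 4
TTR = 4/14
Simplify: divide both by 2 -> 2/7
TTR = 2/7

2/7


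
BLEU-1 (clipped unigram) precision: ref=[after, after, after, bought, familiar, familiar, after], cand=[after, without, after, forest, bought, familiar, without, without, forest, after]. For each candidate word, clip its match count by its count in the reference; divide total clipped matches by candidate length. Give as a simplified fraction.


Reference word counts: {'after': 4, 'bought': 1, 'familiar': 2}
Checking each candidate word (with clipping):
  'after' -> in reference (ref count 4, used 1/4) -> match (matches: 1)
  'without' -> not in reference -> no match (matches: 1)
  'after' -> in reference (ref count 4, used 2/4) -> match (matches: 2)
  'forest' -> not in reference -> no match (matches: 2)
  'bought' -> in reference (ref count 1, used 1/1) -> match (matches: 3)
  'familiar' -> in reference (ref count 2, used 1/2) -> match (matches: 4)
  'without' -> not in reference -> no match (matches: 4)
  'without' -> not in reference -> no match (matches: 4)
  'forest' -> not in reference -> no match (matches: 4)
  'after' -> in reference (ref count 4, used 3/4) -> match (matches: 5)
Clipped matches: 5, Candidate length: 10
Precision = 5/10 = 1/2

1/2


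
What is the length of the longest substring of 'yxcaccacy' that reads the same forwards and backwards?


Scanning 'yxcaccacy' for palindromic substrings.
Substring at positions 2-7: 'caccac'.
Check: reverse('caccac') = 'caccac' -> palindrome confirmed.
Neighbouring characters ('x' / 'y') break symmetry, so it cannot extend further.
No longer palindromic substring exists; longest length = 6

6


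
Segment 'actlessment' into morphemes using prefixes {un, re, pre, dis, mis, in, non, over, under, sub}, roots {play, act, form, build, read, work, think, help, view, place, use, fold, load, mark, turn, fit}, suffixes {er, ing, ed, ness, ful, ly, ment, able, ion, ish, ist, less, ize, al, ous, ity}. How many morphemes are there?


Segmenting 'actlessment' against the inventory:
  'act' -> root (morpheme 1)
  'less' -> suffix (morpheme 2)
  'ment' -> suffix (morpheme 3)
Total morphemes: 3

3


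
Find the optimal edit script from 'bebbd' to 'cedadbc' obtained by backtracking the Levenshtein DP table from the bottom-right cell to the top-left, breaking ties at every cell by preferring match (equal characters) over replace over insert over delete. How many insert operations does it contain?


Edit distance = 5. Backtracking from cell (5, 7) with preference match > replace > insert > delete,
then listing the resulting alignment 'bebbd' -> 'cedadbc' left to right:
  Step 1: replace b->c
  Step 2: keep 'e'
  Step 3: insert 'd' [insertion #1]
  Step 4: insert 'a' [insertion #2]
  Step 5: replace b->d
  Step 6: keep 'b'
  Step 7: replace d->c
Total insertions: 2

2


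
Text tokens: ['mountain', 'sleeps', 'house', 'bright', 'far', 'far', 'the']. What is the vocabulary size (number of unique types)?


Listing all tokens and tracking unique types:
  Token 1: 'mountain' -> NEW (unique so far: 1)
  Token 2: 'sleeps' -> NEW (unique so far: 2)
  Token 3: 'house' -> NEW (unique so far: 3)
  Token 4: 'bright' -> NEW (unique so far: 4)
  Token 5: 'far' -> NEW (unique so far: 5)
  Token 6: 'far' -> duplicate (unique so far: 5)
  Token 7: 'the' -> NEW (unique so far: 6)
Unique types: ('bright', 'far', 'house', 'mountain', 'sleeps', 'the')
Vocabulary size: 6

6


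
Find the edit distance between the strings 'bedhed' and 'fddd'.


Building DP table for s1='bedhed' (len 6) and s2='fddd' (len 4):
       f  d  d  d
    0  1  2  3  4
  b 1  1  2  3  4
  e 2  2  2  3  4
  d 3  3  2  2  3
  h 4  4  3  3  3
  e 5  5  4  4  4
  d 6  6  5  4  4
Edit distance = dp[6][4] = 4

4


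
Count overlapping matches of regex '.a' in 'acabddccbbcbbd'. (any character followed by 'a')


Pattern: .a means any character followed by 'a'.
Scanning 'acabddccbbcbbd' position-by-position:
  Pos 0: window 'ac' -> no
  Pos 1: window 'ca' -> MATCH
  Pos 2: window 'ab' -> no
  Pos 3: window 'bd' -> no
  Pos 4: window 'dd' -> no
  Pos 5: window 'dc' -> no
  Pos 6: window 'cc' -> no
  Pos 7: window 'cb' -> no
  Pos 8: window 'bb' -> no
  Pos 9: window 'bc' -> no
  Pos 10: window 'cb' -> no
  Pos 11: window 'bb' -> no
  Pos 12: window 'bd' -> no
  Pos 13: window 'd' -> no
Total matches: 1

1


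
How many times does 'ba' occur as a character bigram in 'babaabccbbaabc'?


Scanning 'babaabccbbaabc' for bigram 'ba':
  Position 0: 'ba' -> MATCH
  Position 1: 'ab' -> no
  Position 2: 'ba' -> MATCH
  Position 3: 'aa' -> no
  Position 4: 'ab' -> no
  Position 5: 'bc' -> no
  Position 6: 'cc' -> no
  Position 7: 'cb' -> no
  Position 8: 'bb' -> no
  Position 9: 'ba' -> MATCH
  Position 10: 'aa' -> no
  Position 11: 'ab' -> no
  Position 12: 'bc' -> no
Total matches: 3

3


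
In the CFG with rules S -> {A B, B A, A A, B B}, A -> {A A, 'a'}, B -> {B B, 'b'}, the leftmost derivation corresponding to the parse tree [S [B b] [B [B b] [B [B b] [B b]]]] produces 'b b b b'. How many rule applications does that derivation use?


Every bracketed nonterminal node [X ...] in the tree is produced by exactly one rule application.
Reading the tree off as a leftmost derivation:
  Step 1: S  =>  B B   (applied S -> B B)
  Step 2: B B  =>  b B   (applied B -> b)
  Step 3: b B  =>  b B B   (applied B -> B B)
  Step 4: b B B  =>  b b B   (applied B -> b)
  Step 5: b b B  =>  b b B B   (applied B -> B B)
  Step 6: b b B B  =>  b b b B   (applied B -> b)
  Step 7: b b b B  =>  b b b b   (applied B -> b)
Final yield: b b b b
Total rewrite steps: 7

7


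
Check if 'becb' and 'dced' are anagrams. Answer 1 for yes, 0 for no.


Sort characters of 'becb': 'bbce'
Sort characters of 'dced': 'cdde'
Sorted forms differ -> they are NOT anagrams
Result: 0

0


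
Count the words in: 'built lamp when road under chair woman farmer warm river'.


Counting words by splitting on spaces:
  Word 1: 'built'
  Word 2: 'lamp'
  Word 3: 'when'
  Word 4: 'road'
  Word 5: 'under'
  Word 6: 'chair'
  Word 7: 'woman'
  Word 8: 'farmer'
  Word 9: 'warm'
  Word 10: 'river'
Total words: 10

10


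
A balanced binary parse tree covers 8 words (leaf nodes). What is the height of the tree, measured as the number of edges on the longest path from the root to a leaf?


In a balanced binary tree with n leaves the deepest leaf is ceil(log2(n)) edges below the root.
log2(8) = 3.0000
ceil(3.0000) = 3
height (edges) = 3

3


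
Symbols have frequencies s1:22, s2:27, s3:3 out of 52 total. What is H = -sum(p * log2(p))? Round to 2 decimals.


Computing entropy H = -sum(p_i * log2(p_i)):
  s1: p = 22/52 = 0.4231, -p*log2(p) = 0.5250
  s2: p = 27/52 = 0.5192, -p*log2(p) = 0.4910
  s3: p = 3/52 = 0.0577, -p*log2(p) = 0.2374
H = sum of terms = 1.2534
Rounded to 2 decimals: 1.25

1.25


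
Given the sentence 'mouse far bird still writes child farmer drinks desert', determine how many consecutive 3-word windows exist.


Word trigrams from [9] words:
  Trigram 1: (mouse far bird)
  Trigram 2: (far bird still)
  Trigram 3: (bird still writes)
  Trigram 4: (still writes child)
  Trigram 5: (writes child farmer)
  Trigram 6: (child farmer drinks)
  Trigram 7: (farmer drinks desert)
Total word trigrams: 9 - 2 = 7

7


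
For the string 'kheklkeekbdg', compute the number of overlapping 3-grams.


String 'kheklkeekbdg' has length L = 12.
Number of overlapping n-grams = L - n + 1
Substituting: 12 - 3 + 1 = 10

10


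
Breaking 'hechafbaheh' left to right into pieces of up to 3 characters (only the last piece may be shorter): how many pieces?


'hechafbaheh' has 11 characters.
Chunking with max size 3:
  Chunk 1: 'hec' (positions 0-2)
  Chunk 2: 'haf' (positions 3-5)
  Chunk 3: 'bah' (positions 6-8)
  Chunk 4: 'eh' (positions 9-10)
Total chunks: ceil(11 / 3) = 4

4


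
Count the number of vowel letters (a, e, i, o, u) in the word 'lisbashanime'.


Scanning each character of 'lisbashanime':
  Position 1: 'l' -> consonant (running count: 0)
  Position 2: 'i' -> vowel (running count: 1)
  Position 3: 's' -> consonant (running count: 1)
  Position 4: 'b' -> consonant (running count: 1)
  Position 5: 'a' -> vowel (running count: 2)
  Position 6: 's' -> consonant (running count: 2)
  Position 7: 'h' -> consonant (running count: 2)
  Position 8: 'a' -> vowel (running count: 3)
  Position 9: 'n' -> consonant (running count: 3)
  Position 10: 'i' -> vowel (running count: 4)
  Position 11: 'm' -> consonant (running count: 4)
  Position 12: 'e' -> vowel (running count: 5)
Total vowels: 5

5


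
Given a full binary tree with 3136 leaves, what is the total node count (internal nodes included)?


Leaf nodes (terminals): 3136
Internal nodes = n - 1 = 3136 - 1 = 3135
Total = leaves + internal = 3136 + 3135 = 6271

6271


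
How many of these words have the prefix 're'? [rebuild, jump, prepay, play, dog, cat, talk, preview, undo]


Checking each word for prefix 're':
  'rebuild' -> YES, starts with 're' (count: 1)
  'jump' -> no (count: 1)
  'prepay' -> no (count: 1)
  'play' -> no (count: 1)
  'dog' -> no (count: 1)
  'cat' -> no (count: 1)
  'talk' -> no (count: 1)
  'preview' -> no (count: 1)
  'undo' -> no (count: 1)
Total with prefix 're': 1

1


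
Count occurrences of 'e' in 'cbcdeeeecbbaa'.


Scanning 'cbcdeeeecbbaa' for 'e':
  Position 4: 'e' -> MATCH (count: 1)
  Position 5: 'e' -> MATCH (count: 2)
  Position 6: 'e' -> MATCH (count: 3)
  Position 7: 'e' -> MATCH (count: 4)
Total occurrences of 'e': 4

4


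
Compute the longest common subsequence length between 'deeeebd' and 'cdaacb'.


DP table for LCS of 'deeeebd' and 'cdaacb':
       c  d  a  a  c  b
    0  0  0  0  0  0  0
  d 0  0  1  1  1  1  1
  e 0  0  1  1  1  1  1
  e 0  0  1  1  1  1  1
  e 0  0  1  1  1  1  1
  e 0  0  1  1  1  1  1
  b 0  0  1  1  1  1  2
  d 0  0  1  1  1  1  2
LCS: 'db'
LCS length = 2

2


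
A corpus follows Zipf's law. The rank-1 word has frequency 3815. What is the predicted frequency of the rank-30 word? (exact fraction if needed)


Zipf's law: freq(rank) = f1 / rank
f1 = 3815, rank = 30
freq = 3815 / 30
GCD(3815, 30) = 5
Simplified: 763/6

763/6


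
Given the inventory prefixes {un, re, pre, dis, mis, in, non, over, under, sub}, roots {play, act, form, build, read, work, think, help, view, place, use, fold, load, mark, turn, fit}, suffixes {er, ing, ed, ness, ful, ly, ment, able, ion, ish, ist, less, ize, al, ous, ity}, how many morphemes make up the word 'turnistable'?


Segmenting 'turnistable' against the inventory:
  'turn' -> root (morpheme 1)
  'ist' -> suffix (morpheme 2)
  'able' -> suffix (morpheme 3)
Total morphemes: 3

3


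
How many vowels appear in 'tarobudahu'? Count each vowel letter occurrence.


Scanning each character of 'tarobudahu':
  Position 1: 't' -> consonant (running count: 0)
  Position 2: 'a' -> vowel (running count: 1)
  Position 3: 'r' -> consonant (running count: 1)
  Position 4: 'o' -> vowel (running count: 2)
  Position 5: 'b' -> consonant (running count: 2)
  Position 6: 'u' -> vowel (running count: 3)
  Position 7: 'd' -> consonant (running count: 3)
  Position 8: 'a' -> vowel (running count: 4)
  Position 9: 'h' -> consonant (running count: 4)
  Position 10: 'u' -> vowel (running count: 5)
Total vowels: 5

5


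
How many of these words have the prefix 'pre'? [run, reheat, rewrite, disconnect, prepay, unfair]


Checking each word for prefix 'pre':
  'run' -> no (count: 0)
  'reheat' -> no (count: 0)
  'rewrite' -> no (count: 0)
  'disconnect' -> no (count: 0)
  'prepay' -> YES, starts with 'pre' (count: 1)
  'unfair' -> no (count: 1)
Total with prefix 'pre': 1

1


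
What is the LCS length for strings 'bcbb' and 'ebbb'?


DP table for LCS of 'bcbb' and 'ebbb':
       e  b  b  b
    0  0  0  0  0
  b 0  0  1  1  1
  c 0  0  1  1  1
  b 0  0  1  2  2
  b 0  0  1  2  3
LCS: 'bbb'
LCS length = 3

3


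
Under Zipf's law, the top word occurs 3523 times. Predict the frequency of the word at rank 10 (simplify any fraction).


Zipf's law: freq(rank) = f1 / rank
f1 = 3523, rank = 10
freq = 3523 / 10
GCD(3523, 10) = 1
Simplified: 3523/10

3523/10


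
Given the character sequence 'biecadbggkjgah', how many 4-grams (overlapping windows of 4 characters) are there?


String 'biecadbggkjgah' has length L = 14.
Number of overlapping n-grams = L - n + 1
Substituting: 14 - 4 + 1 = 11

11


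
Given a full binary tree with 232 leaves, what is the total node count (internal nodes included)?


Leaf nodes (terminals): 232
Internal nodes = n - 1 = 232 - 1 = 231
Total = leaves + internal = 232 + 231 = 463

463


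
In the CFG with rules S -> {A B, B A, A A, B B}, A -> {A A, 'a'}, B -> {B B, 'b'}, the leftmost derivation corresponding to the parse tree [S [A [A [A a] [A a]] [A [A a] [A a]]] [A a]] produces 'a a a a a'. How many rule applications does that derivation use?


Every bracketed nonterminal node [X ...] in the tree is produced by exactly one rule application.
Reading the tree off as a leftmost derivation:
  Step 1: S  =>  A A   (applied S -> A A)
  Step 2: A A  =>  A A A   (applied A -> A A)
  Step 3: A A A  =>  A A A A   (applied A -> A A)
  Step 4: A A A A  =>  a A A A   (applied A -> a)
  Step 5: a A A A  =>  a a A A   (applied A -> a)
  Step 6: a a A A  =>  a a A A A   (applied A -> A A)
  Step 7: a a A A A  =>  a a a A A   (applied A -> a)
  Step 8: a a a A A  =>  a a a a A   (applied A -> a)
  Step 9: a a a a A  =>  a a a a a   (applied A -> a)
Final yield: a a a a a
Total rewrite steps: 9

9


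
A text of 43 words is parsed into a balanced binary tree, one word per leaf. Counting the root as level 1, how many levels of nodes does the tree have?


In a balanced binary tree with n leaves the deepest leaf is ceil(log2(n)) edges below the root,
so counting node levels inclusive of root and leaves gives ceil(log2(n)) + 1 levels.
log2(43) = 5.4263
ceil(5.4263) = 6
levels = 6 + 1 = 7

7


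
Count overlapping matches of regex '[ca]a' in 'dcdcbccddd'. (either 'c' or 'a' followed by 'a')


Pattern: [ca]a means either 'c' or 'a' followed by 'a'.
Scanning 'dcdcbccddd' position-by-position:
  Pos 0: window 'dc' -> no
  Pos 1: window 'cd' -> no
  Pos 2: window 'dc' -> no
  Pos 3: window 'cb' -> no
  Pos 4: window 'bc' -> no
  Pos 5: window 'cc' -> no
  Pos 6: window 'cd' -> no
  Pos 7: window 'dd' -> no
  Pos 8: window 'dd' -> no
  Pos 9: window 'd' -> no
Total matches: 0

0


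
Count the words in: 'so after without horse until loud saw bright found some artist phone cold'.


Counting words by splitting on spaces:
  Word 1: 'so'
  Word 2: 'after'
  Word 3: 'without'
  Word 4: 'horse'
  Word 5: 'until'
  Word 6: 'loud'
  Word 7: 'saw'
  Word 8: 'bright'
  Word 9: 'found'
  Word 10: 'some'
  Word 11: 'artist'
  Word 12: 'phone'
  Word 13: 'cold'
Total words: 13

13


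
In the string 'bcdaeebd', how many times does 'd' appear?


Scanning 'bcdaeebd' for 'd':
  Position 2: 'd' -> MATCH (count: 1)
  Position 7: 'd' -> MATCH (count: 2)
Total occurrences of 'd': 2

2


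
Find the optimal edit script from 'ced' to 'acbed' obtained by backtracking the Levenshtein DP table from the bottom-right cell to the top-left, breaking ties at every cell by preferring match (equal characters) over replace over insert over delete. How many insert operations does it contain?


Edit distance = 2. Backtracking from cell (3, 5) with preference match > replace > insert > delete,
then listing the resulting alignment 'ced' -> 'acbed' left to right:
  Step 1: insert 'a' [insertion #1]
  Step 2: keep 'c'
  Step 3: insert 'b' [insertion #2]
  Step 4: keep 'e'
  Step 5: keep 'd'
Total insertions: 2

2


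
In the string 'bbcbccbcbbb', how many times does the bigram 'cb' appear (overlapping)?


Scanning 'bbcbccbcbbb' for bigram 'cb':
  Position 0: 'bb' -> no
  Position 1: 'bc' -> no
  Position 2: 'cb' -> MATCH
  Position 3: 'bc' -> no
  Position 4: 'cc' -> no
  Position 5: 'cb' -> MATCH
  Position 6: 'bc' -> no
  Position 7: 'cb' -> MATCH
  Position 8: 'bb' -> no
  Position 9: 'bb' -> no
Total matches: 3

3


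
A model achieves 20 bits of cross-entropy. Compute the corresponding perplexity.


Perplexity formula: PP = 2^H
H = 20
PP = 2^20
PP = 2^20 = 1048576

1048576


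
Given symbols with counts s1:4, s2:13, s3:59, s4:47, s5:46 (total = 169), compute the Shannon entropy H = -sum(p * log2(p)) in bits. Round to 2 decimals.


Computing entropy H = -sum(p_i * log2(p_i)):
  s1: p = 4/169 = 0.0237, -p*log2(p) = 0.1278
  s2: p = 13/169 = 0.0769, -p*log2(p) = 0.2846
  s3: p = 59/169 = 0.3491, -p*log2(p) = 0.5300
  s4: p = 47/169 = 0.2781, -p*log2(p) = 0.5135
  s5: p = 46/169 = 0.2722, -p*log2(p) = 0.5110
H = sum of terms = 1.9669
Rounded to 2 decimals: 1.97

1.97


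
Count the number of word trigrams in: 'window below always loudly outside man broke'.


Word trigrams from [7] words:
  Trigram 1: (window below always)
  Trigram 2: (below always loudly)
  Trigram 3: (always loudly outside)
  Trigram 4: (loudly outside man)
  Trigram 5: (outside man broke)
Total word trigrams: 7 - 2 = 5

5


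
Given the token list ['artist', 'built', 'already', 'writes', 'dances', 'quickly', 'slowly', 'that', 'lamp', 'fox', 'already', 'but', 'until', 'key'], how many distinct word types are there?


Listing all tokens and tracking unique types:
  Token 1: 'artist' -> NEW (unique so far: 1)
  Token 2: 'built' -> NEW (unique so far: 2)
  Token 3: 'already' -> NEW (unique so far: 3)
  Token 4: 'writes' -> NEW (unique so far: 4)
  Token 5: 'dances' -> NEW (unique so far: 5)
  Token 6: 'quickly' -> NEW (unique so far: 6)
  Token 7: 'slowly' -> NEW (unique so far: 7)
  Token 8: 'that' -> NEW (unique so far: 8)
  Token 9: 'lamp' -> NEW (unique so far: 9)
  Token 10: 'fox' -> NEW (unique so far: 10)
  Token 11: 'already' -> duplicate (unique so far: 10)
  Token 12: 'but' -> NEW (unique so far: 11)
  Token 13: 'until' -> NEW (unique so far: 12)
  Token 14: 'key' -> NEW (unique so far: 13)
Unique types: ('already', 'artist', 'built', 'but', 'dances', 'fox', 'key', 'lamp', 'quickly', 'slowly', 'that', 'until', 'writes')
Vocabulary size: 13

13


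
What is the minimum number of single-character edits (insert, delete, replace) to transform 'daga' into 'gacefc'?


Building DP table for s1='daga' (len 4) and s2='gacefc' (len 6):
       g  a  c  e  f  c
    0  1  2  3  4  5  6
  d 1  1  2  3  4  5  6
  a 2  2  1  2  3  4  5
  g 3  2  2  2  3  4  5
  a 4  3  2  3  3  4  5
Edit distance = dp[4][6] = 5

5


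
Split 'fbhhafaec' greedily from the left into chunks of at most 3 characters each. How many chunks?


'fbhhafaec' has 9 characters.
Chunking with max size 3:
  Chunk 1: 'fbh' (positions 0-2)
  Chunk 2: 'haf' (positions 3-5)
  Chunk 3: 'aec' (positions 6-8)
Total chunks: ceil(9 / 3) = 3

3


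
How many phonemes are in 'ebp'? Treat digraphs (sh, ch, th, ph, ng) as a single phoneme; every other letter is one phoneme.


Parsing 'ebp' greedily, digraphs first:
  'e' -> vowel phoneme (phonemes so far: 1)
  'b' -> consonant phoneme (phonemes so far: 2)
  'p' -> consonant phoneme (phonemes so far: 3)
Total phonemes: 3

3
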